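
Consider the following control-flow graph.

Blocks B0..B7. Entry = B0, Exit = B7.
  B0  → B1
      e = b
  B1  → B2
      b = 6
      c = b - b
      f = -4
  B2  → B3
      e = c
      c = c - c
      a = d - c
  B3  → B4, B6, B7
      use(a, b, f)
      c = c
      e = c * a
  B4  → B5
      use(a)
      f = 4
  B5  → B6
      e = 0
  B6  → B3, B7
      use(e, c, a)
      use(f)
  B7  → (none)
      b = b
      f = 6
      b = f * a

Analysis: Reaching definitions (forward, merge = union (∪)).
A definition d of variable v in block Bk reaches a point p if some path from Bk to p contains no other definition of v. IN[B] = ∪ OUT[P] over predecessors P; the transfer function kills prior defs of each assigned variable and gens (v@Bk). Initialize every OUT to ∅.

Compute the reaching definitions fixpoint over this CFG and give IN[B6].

Answer: {a@B2, b@B1, c@B3, e@B3, e@B5, f@B1, f@B4}

Trace:
Converged values:
  B0: | IN={} | OUT={e@B0}
  B1: | IN={e@B0} | OUT={b@B1, c@B1, e@B0, f@B1}
  B2: | IN={b@B1, c@B1, e@B0, f@B1} | OUT={a@B2, b@B1, c@B2, e@B2, f@B1}
  B3: | IN={a@B2, b@B1, c@B2, c@B3, e@B2, e@B3, e@B5, f@B1, f@B4} | OUT={a@B2, b@B1, c@B3, e@B3, f@B1, f@B4}
  B4: | IN={a@B2, b@B1, c@B3, e@B3, f@B1, f@B4} | OUT={a@B2, b@B1, c@B3, e@B3, f@B4}
  B5: | IN={a@B2, b@B1, c@B3, e@B3, f@B4} | OUT={a@B2, b@B1, c@B3, e@B5, f@B4}
  B6: | IN={a@B2, b@B1, c@B3, e@B3, e@B5, f@B1, f@B4} | OUT={a@B2, b@B1, c@B3, e@B3, e@B5, f@B1, f@B4}
  B7: | IN={a@B2, b@B1, c@B3, e@B3, e@B5, f@B1, f@B4} | OUT={a@B2, b@B7, c@B3, e@B3, e@B5, f@B7}

Merge at B6: IN[B6] = OUT[B3] ⊔ OUT[B5] = {a@B2, b@B1, c@B3, e@B3, e@B5, f@B1, f@B4}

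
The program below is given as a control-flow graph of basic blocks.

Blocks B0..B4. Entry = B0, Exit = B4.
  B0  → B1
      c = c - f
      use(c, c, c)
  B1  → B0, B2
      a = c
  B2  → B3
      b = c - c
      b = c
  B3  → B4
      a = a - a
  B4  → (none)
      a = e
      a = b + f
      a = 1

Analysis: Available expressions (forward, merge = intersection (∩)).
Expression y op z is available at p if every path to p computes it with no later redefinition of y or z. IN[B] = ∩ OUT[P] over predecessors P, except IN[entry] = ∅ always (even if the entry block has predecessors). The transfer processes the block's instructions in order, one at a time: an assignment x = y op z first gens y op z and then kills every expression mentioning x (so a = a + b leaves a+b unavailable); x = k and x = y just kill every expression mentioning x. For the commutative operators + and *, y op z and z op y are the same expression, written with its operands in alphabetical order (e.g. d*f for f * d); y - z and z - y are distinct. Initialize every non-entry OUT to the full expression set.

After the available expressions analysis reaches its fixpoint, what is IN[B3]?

Answer: {c-c}

Derivation:
Fixpoint table:
  B0: | IN={} | OUT={}
  B1: | IN={} | OUT={}
  B2: | IN={} | OUT={c-c}
  B3: | IN={c-c} | OUT={c-c}
  B4: | IN={c-c} | OUT={b+f, c-c}

Merge at B3: IN[B3] = OUT[B2] = {c-c}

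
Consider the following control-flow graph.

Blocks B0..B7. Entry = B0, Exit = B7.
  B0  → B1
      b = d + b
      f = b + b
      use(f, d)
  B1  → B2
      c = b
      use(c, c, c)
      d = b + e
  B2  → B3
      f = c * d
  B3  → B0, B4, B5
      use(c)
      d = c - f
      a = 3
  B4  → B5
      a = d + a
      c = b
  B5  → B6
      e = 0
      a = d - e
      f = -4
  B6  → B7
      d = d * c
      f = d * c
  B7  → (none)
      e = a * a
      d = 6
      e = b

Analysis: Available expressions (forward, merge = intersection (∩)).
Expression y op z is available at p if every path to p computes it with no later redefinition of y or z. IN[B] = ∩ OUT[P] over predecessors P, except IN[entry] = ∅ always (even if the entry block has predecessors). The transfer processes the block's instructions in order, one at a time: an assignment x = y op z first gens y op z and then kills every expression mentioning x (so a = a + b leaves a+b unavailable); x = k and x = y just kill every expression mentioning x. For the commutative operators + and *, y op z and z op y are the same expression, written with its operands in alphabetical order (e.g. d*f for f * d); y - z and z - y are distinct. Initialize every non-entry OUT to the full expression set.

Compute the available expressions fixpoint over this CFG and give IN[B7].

Answer: {b+b, c*d}

Trace:
Per-block solution:
  B0: | IN={} | OUT={b+b}
  B1: | IN={b+b} | OUT={b+b, b+e}
  B2: | IN={b+b, b+e} | OUT={b+b, b+e, c*d}
  B3: | IN={b+b, b+e, c*d} | OUT={b+b, b+e, c-f}
  B4: | IN={b+b, b+e, c-f} | OUT={b+b, b+e}
  B5: | IN={b+b, b+e} | OUT={b+b, d-e}
  B6: | IN={b+b, d-e} | OUT={b+b, c*d}
  B7: | IN={b+b, c*d} | OUT={a*a, b+b}

Merge at B7: IN[B7] = OUT[B6] = {b+b, c*d}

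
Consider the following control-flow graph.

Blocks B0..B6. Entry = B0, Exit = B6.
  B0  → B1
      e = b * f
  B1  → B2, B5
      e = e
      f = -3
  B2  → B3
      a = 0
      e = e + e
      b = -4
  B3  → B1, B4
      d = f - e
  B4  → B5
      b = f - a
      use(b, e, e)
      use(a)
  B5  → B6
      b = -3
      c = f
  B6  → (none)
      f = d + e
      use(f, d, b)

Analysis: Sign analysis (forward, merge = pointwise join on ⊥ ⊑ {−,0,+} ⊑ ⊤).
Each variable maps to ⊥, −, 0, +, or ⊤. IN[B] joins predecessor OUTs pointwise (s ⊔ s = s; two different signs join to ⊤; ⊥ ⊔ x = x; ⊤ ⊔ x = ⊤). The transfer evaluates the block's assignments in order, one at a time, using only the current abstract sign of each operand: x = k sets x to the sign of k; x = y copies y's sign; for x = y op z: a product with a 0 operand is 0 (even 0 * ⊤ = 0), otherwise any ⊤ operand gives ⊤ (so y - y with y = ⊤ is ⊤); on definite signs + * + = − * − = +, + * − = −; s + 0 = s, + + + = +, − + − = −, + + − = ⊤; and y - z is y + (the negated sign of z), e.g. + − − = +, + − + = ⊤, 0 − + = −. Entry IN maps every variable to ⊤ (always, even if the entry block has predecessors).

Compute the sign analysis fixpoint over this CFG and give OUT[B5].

Per-block solution:
  B0:  IN=(all ⊤)  OUT=(all ⊤)
  B1:  IN=(all ⊤)  OUT={f:-; rest ⊤}
  B2:  IN={f:-; rest ⊤}  OUT={a:0, b:-, f:-; rest ⊤}
  B3:  IN={a:0, b:-, f:-; rest ⊤}  OUT={a:0, b:-, f:-; rest ⊤}
  B4:  IN={a:0, b:-, f:-; rest ⊤}  OUT={a:0, b:-, f:-; rest ⊤}
  B5:  IN={f:-; rest ⊤}  OUT={b:-, c:-, f:-; rest ⊤}
  B6:  IN={b:-, c:-, f:-; rest ⊤}  OUT={b:-, c:-; rest ⊤}

Merge at B5: IN[B5] = OUT[B1] ⊔ OUT[B4] = {a: ⊤, b: ⊤, c: ⊤, d: ⊤, e: ⊤, f: -}
Applying B5's transfer function to that IN value gives OUT[B5] (row B5 above).

Answer: {a: ⊤, b: -, c: -, d: ⊤, e: ⊤, f: -}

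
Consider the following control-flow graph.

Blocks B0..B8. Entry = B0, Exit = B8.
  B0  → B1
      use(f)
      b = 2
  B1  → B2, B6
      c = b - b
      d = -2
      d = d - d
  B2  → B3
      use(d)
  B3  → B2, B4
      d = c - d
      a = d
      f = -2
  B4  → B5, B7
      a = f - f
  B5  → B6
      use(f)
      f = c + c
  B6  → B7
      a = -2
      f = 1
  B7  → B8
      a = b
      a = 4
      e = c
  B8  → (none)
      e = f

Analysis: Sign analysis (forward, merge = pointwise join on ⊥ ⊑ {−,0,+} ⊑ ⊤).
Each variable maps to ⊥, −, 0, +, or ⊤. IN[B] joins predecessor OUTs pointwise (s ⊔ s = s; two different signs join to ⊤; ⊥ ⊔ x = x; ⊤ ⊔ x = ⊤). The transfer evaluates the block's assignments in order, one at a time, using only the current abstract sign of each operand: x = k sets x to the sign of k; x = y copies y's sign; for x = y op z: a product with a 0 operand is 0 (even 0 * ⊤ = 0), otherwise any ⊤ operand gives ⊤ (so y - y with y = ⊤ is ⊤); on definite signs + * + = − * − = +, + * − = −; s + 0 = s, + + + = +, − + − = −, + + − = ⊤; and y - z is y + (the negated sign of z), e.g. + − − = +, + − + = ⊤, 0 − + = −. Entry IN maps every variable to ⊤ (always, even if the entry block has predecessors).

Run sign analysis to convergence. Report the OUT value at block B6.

Per-block solution:
  B0: | IN=(all ⊤) | OUT={b:+; rest ⊤}
  B1: | IN={b:+; rest ⊤} | OUT={b:+; rest ⊤}
  B2: | IN={b:+; rest ⊤} | OUT={b:+; rest ⊤}
  B3: | IN={b:+; rest ⊤} | OUT={b:+, f:-; rest ⊤}
  B4: | IN={b:+, f:-; rest ⊤} | OUT={b:+, f:-; rest ⊤}
  B5: | IN={b:+, f:-; rest ⊤} | OUT={b:+; rest ⊤}
  B6: | IN={b:+; rest ⊤} | OUT={a:-, b:+, f:+; rest ⊤}
  B7: | IN={b:+; rest ⊤} | OUT={a:+, b:+; rest ⊤}
  B8: | IN={a:+, b:+; rest ⊤} | OUT={a:+, b:+; rest ⊤}

Merge at B6: IN[B6] = OUT[B1] ⊔ OUT[B5] = {a: ⊤, b: +, c: ⊤, d: ⊤, e: ⊤, f: ⊤}
Applying B6's transfer function to that IN value gives OUT[B6] (row B6 above).

Answer: {a: -, b: +, c: ⊤, d: ⊤, e: ⊤, f: +}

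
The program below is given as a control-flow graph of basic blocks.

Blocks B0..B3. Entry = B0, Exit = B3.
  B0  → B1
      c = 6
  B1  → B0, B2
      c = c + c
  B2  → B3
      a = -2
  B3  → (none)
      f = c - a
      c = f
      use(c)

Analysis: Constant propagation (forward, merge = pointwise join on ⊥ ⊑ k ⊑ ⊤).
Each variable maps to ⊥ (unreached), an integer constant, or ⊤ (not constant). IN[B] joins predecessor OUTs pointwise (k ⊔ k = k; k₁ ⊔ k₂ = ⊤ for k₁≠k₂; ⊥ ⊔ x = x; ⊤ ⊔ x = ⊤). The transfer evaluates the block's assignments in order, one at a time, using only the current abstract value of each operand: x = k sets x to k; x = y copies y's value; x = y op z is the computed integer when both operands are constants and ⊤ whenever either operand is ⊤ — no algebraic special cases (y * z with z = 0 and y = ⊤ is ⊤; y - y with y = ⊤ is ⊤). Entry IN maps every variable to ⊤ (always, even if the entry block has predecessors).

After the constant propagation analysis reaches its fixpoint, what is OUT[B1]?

Per-block solution:
  B0:   IN=(all ⊤)   OUT={c:6; rest ⊤}
  B1:   IN={c:6; rest ⊤}   OUT={c:12; rest ⊤}
  B2:   IN={c:12; rest ⊤}   OUT={a:-2, c:12; rest ⊤}
  B3:   IN={a:-2, c:12; rest ⊤}   OUT={a:-2, c:14, f:14; rest ⊤}

Merge at B1: IN[B1] = OUT[B0] = {a: ⊤, b: ⊤, c: 6, d: ⊤, e: ⊤, f: ⊤}
Applying B1's transfer function to that IN value gives OUT[B1] (row B1 above).

Answer: {a: ⊤, b: ⊤, c: 12, d: ⊤, e: ⊤, f: ⊤}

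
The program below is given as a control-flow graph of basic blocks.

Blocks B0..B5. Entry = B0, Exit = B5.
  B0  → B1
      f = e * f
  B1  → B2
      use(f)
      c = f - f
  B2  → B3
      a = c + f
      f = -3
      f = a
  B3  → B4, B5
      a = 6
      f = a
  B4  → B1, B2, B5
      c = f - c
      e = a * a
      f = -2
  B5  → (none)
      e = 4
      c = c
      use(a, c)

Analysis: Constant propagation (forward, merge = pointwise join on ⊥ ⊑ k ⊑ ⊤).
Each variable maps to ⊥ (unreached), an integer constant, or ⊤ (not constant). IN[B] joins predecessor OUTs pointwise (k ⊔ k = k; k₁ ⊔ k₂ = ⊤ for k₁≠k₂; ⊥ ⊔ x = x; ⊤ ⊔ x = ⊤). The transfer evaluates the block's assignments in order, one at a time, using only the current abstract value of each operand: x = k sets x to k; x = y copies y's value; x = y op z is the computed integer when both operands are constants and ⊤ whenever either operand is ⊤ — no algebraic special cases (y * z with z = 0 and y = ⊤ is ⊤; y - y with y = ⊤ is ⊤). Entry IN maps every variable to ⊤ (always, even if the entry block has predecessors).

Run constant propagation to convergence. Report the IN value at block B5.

Answer: {a: 6, b: ⊤, c: ⊤, d: ⊤, e: ⊤, f: ⊤}

Trace:
Fixpoint table:
  B0:  IN=(all ⊤)  OUT=(all ⊤)
  B1:  IN=(all ⊤)  OUT=(all ⊤)
  B2:  IN=(all ⊤)  OUT=(all ⊤)
  B3:  IN=(all ⊤)  OUT={a:6, f:6; rest ⊤}
  B4:  IN={a:6, f:6; rest ⊤}  OUT={a:6, e:36, f:-2; rest ⊤}
  B5:  IN={a:6; rest ⊤}  OUT={a:6, e:4; rest ⊤}

Merge at B5: IN[B5] = OUT[B3] ⊔ OUT[B4] = {a: 6, b: ⊤, c: ⊤, d: ⊤, e: ⊤, f: ⊤}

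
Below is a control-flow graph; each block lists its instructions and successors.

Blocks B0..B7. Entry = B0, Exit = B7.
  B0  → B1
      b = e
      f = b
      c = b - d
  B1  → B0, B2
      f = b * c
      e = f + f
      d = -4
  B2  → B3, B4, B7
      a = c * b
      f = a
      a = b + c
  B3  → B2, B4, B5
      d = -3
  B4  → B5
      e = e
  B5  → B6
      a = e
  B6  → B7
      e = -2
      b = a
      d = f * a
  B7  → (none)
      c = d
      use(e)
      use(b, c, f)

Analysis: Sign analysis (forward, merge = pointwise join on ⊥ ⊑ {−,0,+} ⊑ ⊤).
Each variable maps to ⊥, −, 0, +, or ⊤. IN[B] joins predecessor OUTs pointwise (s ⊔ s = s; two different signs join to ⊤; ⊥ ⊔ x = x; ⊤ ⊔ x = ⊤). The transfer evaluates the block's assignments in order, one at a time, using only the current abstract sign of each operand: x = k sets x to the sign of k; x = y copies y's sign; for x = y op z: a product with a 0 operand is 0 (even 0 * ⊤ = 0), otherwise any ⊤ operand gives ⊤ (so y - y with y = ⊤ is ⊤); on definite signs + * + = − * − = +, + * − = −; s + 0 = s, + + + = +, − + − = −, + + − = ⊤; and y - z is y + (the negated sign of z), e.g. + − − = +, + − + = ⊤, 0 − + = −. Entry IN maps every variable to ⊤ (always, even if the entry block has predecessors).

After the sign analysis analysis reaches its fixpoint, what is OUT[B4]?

Converged values:
  B0: | IN=(all ⊤) | OUT=(all ⊤)
  B1: | IN=(all ⊤) | OUT={d:-; rest ⊤}
  B2: | IN={d:-; rest ⊤} | OUT={d:-; rest ⊤}
  B3: | IN={d:-; rest ⊤} | OUT={d:-; rest ⊤}
  B4: | IN={d:-; rest ⊤} | OUT={d:-; rest ⊤}
  B5: | IN={d:-; rest ⊤} | OUT={d:-; rest ⊤}
  B6: | IN={d:-; rest ⊤} | OUT={e:-; rest ⊤}
  B7: | IN=(all ⊤) | OUT=(all ⊤)

Merge at B4: IN[B4] = OUT[B2] ⊔ OUT[B3] = {a: ⊤, b: ⊤, c: ⊤, d: -, e: ⊤, f: ⊤}
Applying B4's transfer function to that IN value gives OUT[B4] (row B4 above).

Answer: {a: ⊤, b: ⊤, c: ⊤, d: -, e: ⊤, f: ⊤}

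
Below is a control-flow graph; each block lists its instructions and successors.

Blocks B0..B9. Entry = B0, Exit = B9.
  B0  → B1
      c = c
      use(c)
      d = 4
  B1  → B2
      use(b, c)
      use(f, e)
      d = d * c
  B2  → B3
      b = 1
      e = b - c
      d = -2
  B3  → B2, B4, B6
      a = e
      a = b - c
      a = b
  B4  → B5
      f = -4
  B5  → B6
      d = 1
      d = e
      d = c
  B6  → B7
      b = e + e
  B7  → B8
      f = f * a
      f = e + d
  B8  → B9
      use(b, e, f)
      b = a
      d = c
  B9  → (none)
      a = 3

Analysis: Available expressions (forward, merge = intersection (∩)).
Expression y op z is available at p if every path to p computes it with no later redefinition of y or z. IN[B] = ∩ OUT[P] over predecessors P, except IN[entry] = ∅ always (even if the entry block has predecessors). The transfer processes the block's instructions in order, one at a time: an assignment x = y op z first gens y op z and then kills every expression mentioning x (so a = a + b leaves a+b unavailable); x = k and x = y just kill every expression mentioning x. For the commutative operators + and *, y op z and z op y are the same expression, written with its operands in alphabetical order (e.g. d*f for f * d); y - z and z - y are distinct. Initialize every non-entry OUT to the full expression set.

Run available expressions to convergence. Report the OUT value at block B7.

Answer: {d+e, e+e}

Derivation:
Converged values:
  B0:   IN={}   OUT={}
  B1:   IN={}   OUT={}
  B2:   IN={}   OUT={b-c}
  B3:   IN={b-c}   OUT={b-c}
  B4:   IN={b-c}   OUT={b-c}
  B5:   IN={b-c}   OUT={b-c}
  B6:   IN={b-c}   OUT={e+e}
  B7:   IN={e+e}   OUT={d+e, e+e}
  B8:   IN={d+e, e+e}   OUT={e+e}
  B9:   IN={e+e}   OUT={e+e}

Merge at B7: IN[B7] = OUT[B6] = {e+e}
Applying B7's transfer function to that IN value gives OUT[B7] (row B7 above).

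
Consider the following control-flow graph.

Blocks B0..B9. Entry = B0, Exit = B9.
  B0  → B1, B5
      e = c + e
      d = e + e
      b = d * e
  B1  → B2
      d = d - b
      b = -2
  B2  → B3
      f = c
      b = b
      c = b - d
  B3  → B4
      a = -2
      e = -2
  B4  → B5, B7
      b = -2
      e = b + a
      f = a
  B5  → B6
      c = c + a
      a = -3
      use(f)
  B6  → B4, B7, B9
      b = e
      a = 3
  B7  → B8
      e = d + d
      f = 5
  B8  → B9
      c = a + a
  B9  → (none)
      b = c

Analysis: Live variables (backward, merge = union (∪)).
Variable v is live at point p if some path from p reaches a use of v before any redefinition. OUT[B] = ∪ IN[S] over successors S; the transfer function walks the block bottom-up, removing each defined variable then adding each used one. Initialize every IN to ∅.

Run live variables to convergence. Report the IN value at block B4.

Answer: {a, c, d}

Derivation:
Fixpoint table:
  B0:  IN={a, c, e, f}  OUT={a, b, c, d, e, f}
  B1:  IN={b, c, d}  OUT={b, c, d}
  B2:  IN={b, c, d}  OUT={c, d}
  B3:  IN={c, d}  OUT={a, c, d}
  B4:  IN={a, c, d}  OUT={a, c, d, e, f}
  B5:  IN={a, c, d, e, f}  OUT={c, d, e}
  B6:  IN={c, d, e}  OUT={a, c, d}
  B7:  IN={a, d}  OUT={a}
  B8:  IN={a}  OUT={c}
  B9:  IN={c}  OUT={}

Merge at B4: OUT[B4] = IN[B5] ⊔ IN[B7] = {a, c, d, e, f}
Applying B4's transfer function to that OUT value gives IN[B4] (row B4 above).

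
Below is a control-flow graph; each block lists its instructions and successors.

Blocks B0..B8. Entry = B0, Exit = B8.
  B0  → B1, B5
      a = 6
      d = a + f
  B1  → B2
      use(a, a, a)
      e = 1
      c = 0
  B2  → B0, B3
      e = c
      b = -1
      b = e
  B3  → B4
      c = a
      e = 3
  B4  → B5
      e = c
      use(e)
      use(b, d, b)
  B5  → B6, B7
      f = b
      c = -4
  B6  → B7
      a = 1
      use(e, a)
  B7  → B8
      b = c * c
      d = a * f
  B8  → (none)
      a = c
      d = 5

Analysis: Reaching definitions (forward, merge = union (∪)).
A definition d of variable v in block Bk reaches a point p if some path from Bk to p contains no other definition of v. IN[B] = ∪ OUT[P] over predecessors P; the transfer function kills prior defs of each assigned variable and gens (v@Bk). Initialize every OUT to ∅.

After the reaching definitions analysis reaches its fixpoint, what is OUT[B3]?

Answer: {a@B0, b@B2, c@B3, d@B0, e@B3}

Working:
Fixpoint table:
  B0:  IN={a@B0, b@B2, c@B1, d@B0, e@B2}  OUT={a@B0, b@B2, c@B1, d@B0, e@B2}
  B1:  IN={a@B0, b@B2, c@B1, d@B0, e@B2}  OUT={a@B0, b@B2, c@B1, d@B0, e@B1}
  B2:  IN={a@B0, b@B2, c@B1, d@B0, e@B1}  OUT={a@B0, b@B2, c@B1, d@B0, e@B2}
  B3:  IN={a@B0, b@B2, c@B1, d@B0, e@B2}  OUT={a@B0, b@B2, c@B3, d@B0, e@B3}
  B4:  IN={a@B0, b@B2, c@B3, d@B0, e@B3}  OUT={a@B0, b@B2, c@B3, d@B0, e@B4}
  B5:  IN={a@B0, b@B2, c@B1, c@B3, d@B0, e@B2, e@B4}  OUT={a@B0, b@B2, c@B5, d@B0, e@B2, e@B4, f@B5}
  B6:  IN={a@B0, b@B2, c@B5, d@B0, e@B2, e@B4, f@B5}  OUT={a@B6, b@B2, c@B5, d@B0, e@B2, e@B4, f@B5}
  B7:  IN={a@B0, a@B6, b@B2, c@B5, d@B0, e@B2, e@B4, f@B5}  OUT={a@B0, a@B6, b@B7, c@B5, d@B7, e@B2, e@B4, f@B5}
  B8:  IN={a@B0, a@B6, b@B7, c@B5, d@B7, e@B2, e@B4, f@B5}  OUT={a@B8, b@B7, c@B5, d@B8, e@B2, e@B4, f@B5}

Merge at B3: IN[B3] = OUT[B2] = {a@B0, b@B2, c@B1, d@B0, e@B2}
Applying B3's transfer function to that IN value gives OUT[B3] (row B3 above).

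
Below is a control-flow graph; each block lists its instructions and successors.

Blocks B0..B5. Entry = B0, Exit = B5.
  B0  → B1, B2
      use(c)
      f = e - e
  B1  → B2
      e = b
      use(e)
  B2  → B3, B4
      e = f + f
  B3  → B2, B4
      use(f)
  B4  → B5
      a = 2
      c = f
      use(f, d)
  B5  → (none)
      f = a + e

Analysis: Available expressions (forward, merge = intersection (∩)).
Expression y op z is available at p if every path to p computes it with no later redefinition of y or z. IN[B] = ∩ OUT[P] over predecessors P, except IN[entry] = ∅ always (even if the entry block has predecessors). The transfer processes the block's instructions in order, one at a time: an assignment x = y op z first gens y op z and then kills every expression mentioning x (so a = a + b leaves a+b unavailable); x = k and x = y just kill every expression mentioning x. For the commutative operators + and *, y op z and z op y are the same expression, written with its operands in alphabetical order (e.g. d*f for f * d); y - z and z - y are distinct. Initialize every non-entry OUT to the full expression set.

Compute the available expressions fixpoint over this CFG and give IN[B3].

Converged values:
  B0:   IN={}   OUT={e-e}
  B1:   IN={e-e}   OUT={}
  B2:   IN={}   OUT={f+f}
  B3:   IN={f+f}   OUT={f+f}
  B4:   IN={f+f}   OUT={f+f}
  B5:   IN={f+f}   OUT={a+e}

Merge at B3: IN[B3] = OUT[B2] = {f+f}

Answer: {f+f}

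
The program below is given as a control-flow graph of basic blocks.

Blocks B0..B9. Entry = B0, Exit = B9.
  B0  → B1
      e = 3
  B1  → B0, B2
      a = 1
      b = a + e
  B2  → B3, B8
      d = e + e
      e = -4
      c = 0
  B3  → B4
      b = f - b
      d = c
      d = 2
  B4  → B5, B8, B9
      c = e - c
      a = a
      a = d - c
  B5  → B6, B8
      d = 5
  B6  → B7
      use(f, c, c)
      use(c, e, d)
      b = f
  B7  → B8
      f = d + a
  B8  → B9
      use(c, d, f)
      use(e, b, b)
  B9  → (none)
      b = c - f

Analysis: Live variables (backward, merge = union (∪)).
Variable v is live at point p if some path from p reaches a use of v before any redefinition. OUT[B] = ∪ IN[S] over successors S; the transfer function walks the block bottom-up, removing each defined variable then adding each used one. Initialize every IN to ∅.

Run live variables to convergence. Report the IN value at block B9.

Answer: {c, f}

Derivation:
Converged values:
  B0: | IN={f} | OUT={e, f}
  B1: | IN={e, f} | OUT={a, b, e, f}
  B2: | IN={a, b, e, f} | OUT={a, b, c, d, e, f}
  B3: | IN={a, b, c, e, f} | OUT={a, b, c, d, e, f}
  B4: | IN={a, b, c, d, e, f} | OUT={a, b, c, d, e, f}
  B5: | IN={a, b, c, e, f} | OUT={a, b, c, d, e, f}
  B6: | IN={a, c, d, e, f} | OUT={a, b, c, d, e}
  B7: | IN={a, b, c, d, e} | OUT={b, c, d, e, f}
  B8: | IN={b, c, d, e, f} | OUT={c, f}
  B9: | IN={c, f} | OUT={}

B9 is the boundary node: OUT[B9] = {}
Applying B9's transfer function to that OUT value gives IN[B9] (row B9 above).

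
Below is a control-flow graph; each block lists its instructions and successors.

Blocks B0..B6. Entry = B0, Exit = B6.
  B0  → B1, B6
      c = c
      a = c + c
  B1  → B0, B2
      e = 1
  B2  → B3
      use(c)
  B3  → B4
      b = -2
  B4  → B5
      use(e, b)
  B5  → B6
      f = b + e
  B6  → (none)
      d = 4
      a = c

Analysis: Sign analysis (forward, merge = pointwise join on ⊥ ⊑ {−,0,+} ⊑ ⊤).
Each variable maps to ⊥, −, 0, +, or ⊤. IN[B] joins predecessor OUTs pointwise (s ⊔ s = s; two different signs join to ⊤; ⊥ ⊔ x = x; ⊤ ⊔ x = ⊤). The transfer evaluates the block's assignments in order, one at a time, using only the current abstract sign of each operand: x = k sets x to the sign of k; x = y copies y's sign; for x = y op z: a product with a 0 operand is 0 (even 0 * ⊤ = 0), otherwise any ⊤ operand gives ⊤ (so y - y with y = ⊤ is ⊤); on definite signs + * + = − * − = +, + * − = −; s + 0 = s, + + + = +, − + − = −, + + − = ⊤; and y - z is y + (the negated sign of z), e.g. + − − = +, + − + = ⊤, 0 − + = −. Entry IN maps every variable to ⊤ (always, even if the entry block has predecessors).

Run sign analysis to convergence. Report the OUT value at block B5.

Answer: {a: ⊤, b: -, c: ⊤, d: ⊤, e: +, f: ⊤}

Working:
Fixpoint table:
  B0: | IN=(all ⊤) | OUT=(all ⊤)
  B1: | IN=(all ⊤) | OUT={e:+; rest ⊤}
  B2: | IN={e:+; rest ⊤} | OUT={e:+; rest ⊤}
  B3: | IN={e:+; rest ⊤} | OUT={b:-, e:+; rest ⊤}
  B4: | IN={b:-, e:+; rest ⊤} | OUT={b:-, e:+; rest ⊤}
  B5: | IN={b:-, e:+; rest ⊤} | OUT={b:-, e:+; rest ⊤}
  B6: | IN=(all ⊤) | OUT={d:+; rest ⊤}

Merge at B5: IN[B5] = OUT[B4] = {a: ⊤, b: -, c: ⊤, d: ⊤, e: +, f: ⊤}
Applying B5's transfer function to that IN value gives OUT[B5] (row B5 above).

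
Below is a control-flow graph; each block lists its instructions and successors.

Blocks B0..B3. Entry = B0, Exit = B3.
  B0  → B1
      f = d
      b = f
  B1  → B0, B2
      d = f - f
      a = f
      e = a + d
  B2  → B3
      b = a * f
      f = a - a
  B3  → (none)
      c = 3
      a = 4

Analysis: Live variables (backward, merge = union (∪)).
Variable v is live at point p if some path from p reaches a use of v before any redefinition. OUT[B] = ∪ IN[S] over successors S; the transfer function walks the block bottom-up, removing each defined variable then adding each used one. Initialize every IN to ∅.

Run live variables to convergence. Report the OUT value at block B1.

Answer: {a, d, f}

Trace:
Fixpoint table:
  B0:  IN={d}  OUT={f}
  B1:  IN={f}  OUT={a, d, f}
  B2:  IN={a, f}  OUT={}
  B3:  IN={}  OUT={}

Merge at B1: OUT[B1] = IN[B0] ⊔ IN[B2] = {a, d, f}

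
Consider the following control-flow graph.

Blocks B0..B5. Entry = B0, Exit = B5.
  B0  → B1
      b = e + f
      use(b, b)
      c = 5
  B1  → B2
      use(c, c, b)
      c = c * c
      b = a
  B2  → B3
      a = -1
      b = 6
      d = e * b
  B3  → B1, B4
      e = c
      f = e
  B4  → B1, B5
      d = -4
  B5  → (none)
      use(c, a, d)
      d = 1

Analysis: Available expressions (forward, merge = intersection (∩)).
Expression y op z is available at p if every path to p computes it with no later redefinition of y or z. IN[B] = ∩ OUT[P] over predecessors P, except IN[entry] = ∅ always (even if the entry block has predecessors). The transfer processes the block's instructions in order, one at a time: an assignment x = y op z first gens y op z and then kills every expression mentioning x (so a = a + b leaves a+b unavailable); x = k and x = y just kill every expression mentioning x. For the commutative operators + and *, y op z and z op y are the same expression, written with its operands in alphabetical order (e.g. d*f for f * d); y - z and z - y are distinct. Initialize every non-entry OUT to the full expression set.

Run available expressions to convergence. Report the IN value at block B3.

Fixpoint table:
  B0:   IN={}   OUT={e+f}
  B1:   IN={}   OUT={}
  B2:   IN={}   OUT={b*e}
  B3:   IN={b*e}   OUT={}
  B4:   IN={}   OUT={}
  B5:   IN={}   OUT={}

Merge at B3: IN[B3] = OUT[B2] = {b*e}

Answer: {b*e}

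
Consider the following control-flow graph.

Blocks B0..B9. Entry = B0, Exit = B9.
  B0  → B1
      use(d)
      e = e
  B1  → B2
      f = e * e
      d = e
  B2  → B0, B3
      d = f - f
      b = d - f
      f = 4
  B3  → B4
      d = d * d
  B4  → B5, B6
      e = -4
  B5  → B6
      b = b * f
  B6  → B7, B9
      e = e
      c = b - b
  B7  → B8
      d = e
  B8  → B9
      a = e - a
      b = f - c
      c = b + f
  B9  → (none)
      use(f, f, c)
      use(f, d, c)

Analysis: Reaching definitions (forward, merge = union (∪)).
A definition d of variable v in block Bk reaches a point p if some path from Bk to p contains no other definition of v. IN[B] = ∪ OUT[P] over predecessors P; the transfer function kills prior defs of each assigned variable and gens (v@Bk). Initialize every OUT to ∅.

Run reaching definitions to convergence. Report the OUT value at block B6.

Answer: {b@B2, b@B5, c@B6, d@B3, e@B6, f@B2}

Working:
Fixpoint table:
  B0: | IN={b@B2, d@B2, e@B0, f@B2} | OUT={b@B2, d@B2, e@B0, f@B2}
  B1: | IN={b@B2, d@B2, e@B0, f@B2} | OUT={b@B2, d@B1, e@B0, f@B1}
  B2: | IN={b@B2, d@B1, e@B0, f@B1} | OUT={b@B2, d@B2, e@B0, f@B2}
  B3: | IN={b@B2, d@B2, e@B0, f@B2} | OUT={b@B2, d@B3, e@B0, f@B2}
  B4: | IN={b@B2, d@B3, e@B0, f@B2} | OUT={b@B2, d@B3, e@B4, f@B2}
  B5: | IN={b@B2, d@B3, e@B4, f@B2} | OUT={b@B5, d@B3, e@B4, f@B2}
  B6: | IN={b@B2, b@B5, d@B3, e@B4, f@B2} | OUT={b@B2, b@B5, c@B6, d@B3, e@B6, f@B2}
  B7: | IN={b@B2, b@B5, c@B6, d@B3, e@B6, f@B2} | OUT={b@B2, b@B5, c@B6, d@B7, e@B6, f@B2}
  B8: | IN={b@B2, b@B5, c@B6, d@B7, e@B6, f@B2} | OUT={a@B8, b@B8, c@B8, d@B7, e@B6, f@B2}
  B9: | IN={a@B8, b@B2, b@B5, b@B8, c@B6, c@B8, d@B3, d@B7, e@B6, f@B2} | OUT={a@B8, b@B2, b@B5, b@B8, c@B6, c@B8, d@B3, d@B7, e@B6, f@B2}

Merge at B6: IN[B6] = OUT[B4] ⊔ OUT[B5] = {b@B2, b@B5, d@B3, e@B4, f@B2}
Applying B6's transfer function to that IN value gives OUT[B6] (row B6 above).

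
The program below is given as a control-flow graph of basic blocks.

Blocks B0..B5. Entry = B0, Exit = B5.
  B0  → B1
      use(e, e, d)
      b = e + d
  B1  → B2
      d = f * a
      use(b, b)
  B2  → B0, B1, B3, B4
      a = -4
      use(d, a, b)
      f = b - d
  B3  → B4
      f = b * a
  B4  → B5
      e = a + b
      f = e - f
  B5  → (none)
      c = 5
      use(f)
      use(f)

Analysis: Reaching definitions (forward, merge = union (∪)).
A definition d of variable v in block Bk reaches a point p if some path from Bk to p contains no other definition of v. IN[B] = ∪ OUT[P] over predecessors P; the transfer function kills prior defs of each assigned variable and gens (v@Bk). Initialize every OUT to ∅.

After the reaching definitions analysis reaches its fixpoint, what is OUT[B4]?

Per-block solution:
  B0:  IN={a@B2, b@B0, d@B1, f@B2}  OUT={a@B2, b@B0, d@B1, f@B2}
  B1:  IN={a@B2, b@B0, d@B1, f@B2}  OUT={a@B2, b@B0, d@B1, f@B2}
  B2:  IN={a@B2, b@B0, d@B1, f@B2}  OUT={a@B2, b@B0, d@B1, f@B2}
  B3:  IN={a@B2, b@B0, d@B1, f@B2}  OUT={a@B2, b@B0, d@B1, f@B3}
  B4:  IN={a@B2, b@B0, d@B1, f@B2, f@B3}  OUT={a@B2, b@B0, d@B1, e@B4, f@B4}
  B5:  IN={a@B2, b@B0, d@B1, e@B4, f@B4}  OUT={a@B2, b@B0, c@B5, d@B1, e@B4, f@B4}

Merge at B4: IN[B4] = OUT[B2] ⊔ OUT[B3] = {a@B2, b@B0, d@B1, f@B2, f@B3}
Applying B4's transfer function to that IN value gives OUT[B4] (row B4 above).

Answer: {a@B2, b@B0, d@B1, e@B4, f@B4}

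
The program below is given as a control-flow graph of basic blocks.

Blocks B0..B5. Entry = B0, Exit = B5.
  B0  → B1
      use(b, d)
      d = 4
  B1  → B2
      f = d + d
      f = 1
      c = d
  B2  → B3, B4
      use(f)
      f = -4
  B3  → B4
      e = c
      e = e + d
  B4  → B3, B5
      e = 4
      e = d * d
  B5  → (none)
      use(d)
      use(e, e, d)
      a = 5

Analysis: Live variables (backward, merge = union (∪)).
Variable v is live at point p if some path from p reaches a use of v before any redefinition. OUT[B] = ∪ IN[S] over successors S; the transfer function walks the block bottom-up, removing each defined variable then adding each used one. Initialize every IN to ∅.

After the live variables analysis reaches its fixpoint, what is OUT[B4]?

Answer: {c, d, e}

Working:
Converged values:
  B0:   IN={b, d}   OUT={d}
  B1:   IN={d}   OUT={c, d, f}
  B2:   IN={c, d, f}   OUT={c, d}
  B3:   IN={c, d}   OUT={c, d}
  B4:   IN={c, d}   OUT={c, d, e}
  B5:   IN={d, e}   OUT={}

Merge at B4: OUT[B4] = IN[B3] ⊔ IN[B5] = {c, d, e}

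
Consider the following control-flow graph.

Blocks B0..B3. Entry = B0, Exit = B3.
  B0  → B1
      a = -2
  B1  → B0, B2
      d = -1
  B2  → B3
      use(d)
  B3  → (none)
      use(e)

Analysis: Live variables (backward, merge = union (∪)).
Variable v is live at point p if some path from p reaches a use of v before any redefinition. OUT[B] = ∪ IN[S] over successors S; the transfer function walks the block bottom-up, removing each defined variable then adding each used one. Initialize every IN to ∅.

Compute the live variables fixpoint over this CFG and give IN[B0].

Answer: {e}

Working:
Converged values:
  B0:  IN={e}  OUT={e}
  B1:  IN={e}  OUT={d, e}
  B2:  IN={d, e}  OUT={e}
  B3:  IN={e}  OUT={}

Merge at B0: OUT[B0] = IN[B1] = {e}
Applying B0's transfer function to that OUT value gives IN[B0] (row B0 above).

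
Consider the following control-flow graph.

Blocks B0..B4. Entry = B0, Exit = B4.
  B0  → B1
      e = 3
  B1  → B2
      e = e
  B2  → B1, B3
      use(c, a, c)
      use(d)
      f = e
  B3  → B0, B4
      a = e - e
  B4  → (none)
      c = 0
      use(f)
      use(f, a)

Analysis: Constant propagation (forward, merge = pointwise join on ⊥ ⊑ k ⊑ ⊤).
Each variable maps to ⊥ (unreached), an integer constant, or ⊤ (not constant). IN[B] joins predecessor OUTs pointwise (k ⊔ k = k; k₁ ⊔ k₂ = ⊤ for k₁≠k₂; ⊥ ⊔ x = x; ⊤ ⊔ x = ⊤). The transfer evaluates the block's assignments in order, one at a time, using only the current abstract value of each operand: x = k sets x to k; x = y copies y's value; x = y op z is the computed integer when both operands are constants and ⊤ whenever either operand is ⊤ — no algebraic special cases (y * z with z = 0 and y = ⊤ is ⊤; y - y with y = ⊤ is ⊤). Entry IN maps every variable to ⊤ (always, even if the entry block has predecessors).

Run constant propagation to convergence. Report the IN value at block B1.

Per-block solution:
  B0:  IN=(all ⊤)  OUT={e:3; rest ⊤}
  B1:  IN={e:3; rest ⊤}  OUT={e:3; rest ⊤}
  B2:  IN={e:3; rest ⊤}  OUT={e:3, f:3; rest ⊤}
  B3:  IN={e:3, f:3; rest ⊤}  OUT={a:0, e:3, f:3; rest ⊤}
  B4:  IN={a:0, e:3, f:3; rest ⊤}  OUT={a:0, c:0, e:3, f:3; rest ⊤}

Merge at B1: IN[B1] = OUT[B0] ⊔ OUT[B2] = {a: ⊤, b: ⊤, c: ⊤, d: ⊤, e: 3, f: ⊤}

Answer: {a: ⊤, b: ⊤, c: ⊤, d: ⊤, e: 3, f: ⊤}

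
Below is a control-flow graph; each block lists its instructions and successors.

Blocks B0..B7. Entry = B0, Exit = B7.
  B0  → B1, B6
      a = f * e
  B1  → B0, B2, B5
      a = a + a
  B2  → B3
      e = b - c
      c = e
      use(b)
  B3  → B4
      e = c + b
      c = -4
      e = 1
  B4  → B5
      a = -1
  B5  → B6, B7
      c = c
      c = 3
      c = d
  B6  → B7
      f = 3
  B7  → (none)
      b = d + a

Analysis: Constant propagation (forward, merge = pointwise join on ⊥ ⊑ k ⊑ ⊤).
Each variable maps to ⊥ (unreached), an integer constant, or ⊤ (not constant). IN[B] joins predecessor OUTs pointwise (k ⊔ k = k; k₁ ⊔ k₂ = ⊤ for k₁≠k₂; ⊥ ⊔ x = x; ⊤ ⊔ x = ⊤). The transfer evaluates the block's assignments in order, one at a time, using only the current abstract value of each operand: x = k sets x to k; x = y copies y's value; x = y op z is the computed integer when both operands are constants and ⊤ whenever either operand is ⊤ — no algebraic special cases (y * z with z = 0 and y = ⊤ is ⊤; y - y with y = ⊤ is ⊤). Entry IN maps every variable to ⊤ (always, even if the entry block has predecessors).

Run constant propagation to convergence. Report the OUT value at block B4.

Fixpoint table:
  B0: | IN=(all ⊤) | OUT=(all ⊤)
  B1: | IN=(all ⊤) | OUT=(all ⊤)
  B2: | IN=(all ⊤) | OUT=(all ⊤)
  B3: | IN=(all ⊤) | OUT={c:-4, e:1; rest ⊤}
  B4: | IN={c:-4, e:1; rest ⊤} | OUT={a:-1, c:-4, e:1; rest ⊤}
  B5: | IN=(all ⊤) | OUT=(all ⊤)
  B6: | IN=(all ⊤) | OUT={f:3; rest ⊤}
  B7: | IN=(all ⊤) | OUT=(all ⊤)

Merge at B4: IN[B4] = OUT[B3] = {a: ⊤, b: ⊤, c: -4, d: ⊤, e: 1, f: ⊤}
Applying B4's transfer function to that IN value gives OUT[B4] (row B4 above).

Answer: {a: -1, b: ⊤, c: -4, d: ⊤, e: 1, f: ⊤}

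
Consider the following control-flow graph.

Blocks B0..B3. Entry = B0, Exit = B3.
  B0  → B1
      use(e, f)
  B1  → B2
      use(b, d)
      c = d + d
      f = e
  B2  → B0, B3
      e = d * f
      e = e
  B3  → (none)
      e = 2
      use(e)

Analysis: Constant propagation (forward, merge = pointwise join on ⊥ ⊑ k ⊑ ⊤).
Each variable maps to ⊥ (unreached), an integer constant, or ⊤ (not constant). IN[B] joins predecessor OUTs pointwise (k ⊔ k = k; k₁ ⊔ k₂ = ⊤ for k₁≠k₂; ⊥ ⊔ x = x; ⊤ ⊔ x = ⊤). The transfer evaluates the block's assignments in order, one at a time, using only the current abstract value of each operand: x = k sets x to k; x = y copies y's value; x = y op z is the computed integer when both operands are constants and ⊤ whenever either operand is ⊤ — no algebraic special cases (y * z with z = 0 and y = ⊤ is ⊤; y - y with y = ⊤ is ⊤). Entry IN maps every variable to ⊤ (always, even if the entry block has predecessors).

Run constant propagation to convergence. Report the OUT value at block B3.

Per-block solution:
  B0:   IN=(all ⊤)   OUT=(all ⊤)
  B1:   IN=(all ⊤)   OUT=(all ⊤)
  B2:   IN=(all ⊤)   OUT=(all ⊤)
  B3:   IN=(all ⊤)   OUT={e:2; rest ⊤}

Merge at B3: IN[B3] = OUT[B2] = {a: ⊤, b: ⊤, c: ⊤, d: ⊤, e: ⊤, f: ⊤}
Applying B3's transfer function to that IN value gives OUT[B3] (row B3 above).

Answer: {a: ⊤, b: ⊤, c: ⊤, d: ⊤, e: 2, f: ⊤}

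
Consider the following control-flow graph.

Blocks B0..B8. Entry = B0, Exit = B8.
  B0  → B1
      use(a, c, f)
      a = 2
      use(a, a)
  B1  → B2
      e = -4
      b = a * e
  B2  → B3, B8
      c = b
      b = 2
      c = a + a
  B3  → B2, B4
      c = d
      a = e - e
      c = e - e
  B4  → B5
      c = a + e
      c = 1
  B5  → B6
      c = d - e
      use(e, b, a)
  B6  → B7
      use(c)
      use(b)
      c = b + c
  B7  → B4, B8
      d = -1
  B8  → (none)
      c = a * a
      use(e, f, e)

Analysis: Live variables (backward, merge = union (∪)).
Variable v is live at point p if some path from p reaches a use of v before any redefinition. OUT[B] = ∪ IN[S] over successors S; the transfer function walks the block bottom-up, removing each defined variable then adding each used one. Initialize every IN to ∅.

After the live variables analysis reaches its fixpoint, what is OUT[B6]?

Fixpoint table:
  B0:   IN={a, c, d, f}   OUT={a, d, f}
  B1:   IN={a, d, f}   OUT={a, b, d, e, f}
  B2:   IN={a, b, d, e, f}   OUT={a, b, d, e, f}
  B3:   IN={b, d, e, f}   OUT={a, b, d, e, f}
  B4:   IN={a, b, d, e, f}   OUT={a, b, d, e, f}
  B5:   IN={a, b, d, e, f}   OUT={a, b, c, e, f}
  B6:   IN={a, b, c, e, f}   OUT={a, b, e, f}
  B7:   IN={a, b, e, f}   OUT={a, b, d, e, f}
  B8:   IN={a, e, f}   OUT={}

Merge at B6: OUT[B6] = IN[B7] = {a, b, e, f}

Answer: {a, b, e, f}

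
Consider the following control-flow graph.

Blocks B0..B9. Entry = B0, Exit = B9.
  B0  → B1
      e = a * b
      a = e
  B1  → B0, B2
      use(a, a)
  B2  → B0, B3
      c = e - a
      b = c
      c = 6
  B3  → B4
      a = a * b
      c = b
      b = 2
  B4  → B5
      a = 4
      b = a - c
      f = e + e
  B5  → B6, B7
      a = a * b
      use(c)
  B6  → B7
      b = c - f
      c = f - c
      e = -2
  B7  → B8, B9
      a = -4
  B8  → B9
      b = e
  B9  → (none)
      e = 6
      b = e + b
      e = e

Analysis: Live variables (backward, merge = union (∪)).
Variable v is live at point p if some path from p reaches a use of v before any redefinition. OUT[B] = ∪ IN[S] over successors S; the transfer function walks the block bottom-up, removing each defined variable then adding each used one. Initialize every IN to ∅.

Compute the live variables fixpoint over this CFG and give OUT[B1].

Fixpoint table:
  B0: | IN={a, b} | OUT={a, b, e}
  B1: | IN={a, b, e} | OUT={a, b, e}
  B2: | IN={a, e} | OUT={a, b, e}
  B3: | IN={a, b, e} | OUT={c, e}
  B4: | IN={c, e} | OUT={a, b, c, e, f}
  B5: | IN={a, b, c, e, f} | OUT={b, c, e, f}
  B6: | IN={c, f} | OUT={b, e}
  B7: | IN={b, e} | OUT={b, e}
  B8: | IN={e} | OUT={b}
  B9: | IN={b} | OUT={}

Merge at B1: OUT[B1] = IN[B0] ⊔ IN[B2] = {a, b, e}

Answer: {a, b, e}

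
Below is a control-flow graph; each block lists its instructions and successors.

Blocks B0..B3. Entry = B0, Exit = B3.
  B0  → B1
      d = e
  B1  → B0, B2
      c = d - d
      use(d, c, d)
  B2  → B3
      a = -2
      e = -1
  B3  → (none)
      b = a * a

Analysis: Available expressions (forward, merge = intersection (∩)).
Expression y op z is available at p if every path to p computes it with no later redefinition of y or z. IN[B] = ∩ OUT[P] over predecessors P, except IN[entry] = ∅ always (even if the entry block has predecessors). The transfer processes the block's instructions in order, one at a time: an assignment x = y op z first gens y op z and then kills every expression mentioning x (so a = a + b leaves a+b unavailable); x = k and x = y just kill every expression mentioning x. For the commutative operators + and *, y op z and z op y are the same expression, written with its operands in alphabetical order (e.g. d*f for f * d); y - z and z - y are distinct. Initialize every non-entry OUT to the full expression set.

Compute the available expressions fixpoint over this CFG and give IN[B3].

Answer: {d-d}

Trace:
Converged values:
  B0:   IN={}   OUT={}
  B1:   IN={}   OUT={d-d}
  B2:   IN={d-d}   OUT={d-d}
  B3:   IN={d-d}   OUT={a*a, d-d}

Merge at B3: IN[B3] = OUT[B2] = {d-d}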